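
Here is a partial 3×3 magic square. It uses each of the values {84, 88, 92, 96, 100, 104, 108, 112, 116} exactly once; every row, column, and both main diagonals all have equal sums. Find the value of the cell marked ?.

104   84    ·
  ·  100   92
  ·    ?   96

116

The 9 entries sum to 900, so each line sums to 900/3 = 300.
Row 1 must total 300; the given cells sum to 188, so (1,3) = 112.
From row 2, 300 − (100 + 92) gives (2,1) = 108.
Using column 1: 104 + 108 + ? → (3,1) = 300 − 212 = 88.
Using column 2: 84 + 100 + ? → (3,2) = 300 − 184 = 116.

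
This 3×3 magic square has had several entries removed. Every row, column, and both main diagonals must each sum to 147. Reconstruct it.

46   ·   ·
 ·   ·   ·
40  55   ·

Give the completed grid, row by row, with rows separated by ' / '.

The remaining cell in row 3 is (3,3) = 147 − 95 = 52.
Using column 1: 46 + 40 + ? → (2,1) = 147 − 86 = 61.
Using main diagonal: 46 + 52 + ? → (2,2) = 147 − 98 = 49.
Using anti-diagonal: 49 + 40 + ? → (1,3) = 147 − 89 = 58.
Using row 1: 46 + 58 + ? → (1,2) = 147 − 104 = 43.
Row 2: 61 + 49 + ? = 147, so (2,3) = 37.

46 43 58 / 61 49 37 / 40 55 52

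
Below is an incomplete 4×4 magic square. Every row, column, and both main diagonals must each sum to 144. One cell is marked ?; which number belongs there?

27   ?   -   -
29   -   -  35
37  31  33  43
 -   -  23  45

49

Using column 1: 27 + 29 + 37 + ? → (4,1) = 144 − 93 = 51.
The remaining cell in column 4 is (1,4) = 144 − 123 = 21.
Using main diagonal: 27 + 33 + 45 + ? → (2,2) = 144 − 105 = 39.
Anti-diagonal: 21 + 31 + 51 + ? = 144, so (2,3) = 41.
From row 4, 144 − (51 + 23 + 45) gives (4,2) = 25.
Column 2 must total 144; the given cells sum to 95, so (1,2) = 49.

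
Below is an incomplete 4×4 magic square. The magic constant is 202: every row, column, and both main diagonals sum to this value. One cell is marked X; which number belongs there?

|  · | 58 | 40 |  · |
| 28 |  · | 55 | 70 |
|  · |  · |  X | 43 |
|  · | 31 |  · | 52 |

34

From row 2, 202 − (28 + 55 + 70) gives (2,2) = 49.
Using column 2: 58 + 49 + 31 + ? → (3,2) = 202 − 138 = 64.
The remaining cell in column 4 is (1,4) = 202 − 165 = 37.
From anti-diagonal, 202 − (37 + 55 + 64) gives (4,1) = 46.
Row 1: 58 + 40 + 37 + ? = 202, so (1,1) = 67.
Using row 4: 46 + 31 + 52 + ? → (4,3) = 202 − 129 = 73.
Column 1: 67 + 28 + 46 + ? = 202, so (3,1) = 61.
The remaining cell in column 3 is (3,3) = 202 − 168 = 34.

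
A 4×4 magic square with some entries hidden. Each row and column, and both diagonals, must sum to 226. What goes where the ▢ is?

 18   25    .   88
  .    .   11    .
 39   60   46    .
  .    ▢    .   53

32

Row 1: 18 + 25 + 88 + ? = 226, so (1,3) = 95.
Row 3 must total 226; the given cells sum to 145, so (3,4) = 81.
Column 3 needs 226; the known cells sum to 152, so (4,3) = 74.
The remaining cell in column 4 is (2,4) = 226 − 222 = 4.
Main diagonal must total 226; the given cells sum to 117, so (2,2) = 109.
Anti-diagonal must total 226; the given cells sum to 159, so (4,1) = 67.
Row 2 needs 226; the known cells sum to 124, so (2,1) = 102.
Row 4: 67 + 74 + 53 + ? = 226, so (4,2) = 32.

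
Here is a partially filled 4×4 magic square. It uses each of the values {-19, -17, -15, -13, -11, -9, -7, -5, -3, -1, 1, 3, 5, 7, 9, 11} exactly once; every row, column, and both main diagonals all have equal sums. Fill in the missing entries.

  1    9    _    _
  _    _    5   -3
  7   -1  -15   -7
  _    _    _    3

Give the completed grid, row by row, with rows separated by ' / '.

1 9 -17 -9 / -13 -5 5 -3 / 7 -1 -15 -7 / -11 -19 11 3

The 16 entries sum to -64, so each line sums to -64/4 = -16.
Column 4 needs -16; the known cells sum to -7, so (1,4) = -9.
Main diagonal must total -16; the given cells sum to -11, so (2,2) = -5.
Anti-diagonal needs -16; the known cells sum to -5, so (4,1) = -11.
From row 1, -16 − (1 + 9 + (-9)) gives (1,3) = -17.
Row 2: -5 + 5 + (-3) + ? = -16, so (2,1) = -13.
The remaining cell in column 2 is (4,2) = -16 − 3 = -19.
Column 3 needs -16; the known cells sum to -27, so (4,3) = 11.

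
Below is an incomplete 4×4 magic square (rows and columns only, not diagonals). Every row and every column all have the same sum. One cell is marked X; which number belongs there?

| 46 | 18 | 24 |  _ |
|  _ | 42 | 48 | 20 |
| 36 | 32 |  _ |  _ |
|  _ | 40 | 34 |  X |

30

Column 2 is complete and sums to 132; that is the magic constant.
From row 1, 132 − (46 + 18 + 24) gives (1,4) = 44.
Row 2 needs 132; the known cells sum to 110, so (2,1) = 22.
Using column 1: 46 + 22 + 36 + ? → (4,1) = 132 − 104 = 28.
Column 3 must total 132; the given cells sum to 106, so (3,3) = 26.
From row 3, 132 − (36 + 32 + 26) gives (3,4) = 38.
Using row 4: 28 + 40 + 34 + ? → (4,4) = 132 − 102 = 30.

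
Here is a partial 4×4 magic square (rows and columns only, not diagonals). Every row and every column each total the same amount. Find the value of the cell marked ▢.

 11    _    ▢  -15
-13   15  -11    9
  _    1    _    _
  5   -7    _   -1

Row 2 is complete and sums to 0; that is the magic constant.
The remaining cell in row 4 is (4,3) = 0 − (-3) = 3.
Column 1: 11 + (-13) + 5 + ? = 0, so (3,1) = -3.
Column 2 must total 0; the given cells sum to 9, so (1,2) = -9.
Column 4 must total 0; the given cells sum to -7, so (3,4) = 7.
Row 1: 11 + (-9) + (-15) + ? = 0, so (1,3) = 13.

13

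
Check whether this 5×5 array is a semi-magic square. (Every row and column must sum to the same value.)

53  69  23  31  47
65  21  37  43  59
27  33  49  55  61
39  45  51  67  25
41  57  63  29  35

Row 1: 53 + 69 + 23 + 31 + 47 = 223.
Row 2: 65 + 21 + 37 + 43 + 59 = 225.
Row 3: 27 + 33 + 49 + 55 + 61 = 225.
Row 4: 39 + 45 + 51 + 67 + 25 = 227.
Row 5: 41 + 57 + 63 + 29 + 35 = 225.
Column 1: 53 + 65 + 27 + 39 + 41 = 225.
Column 2: 69 + 21 + 33 + 45 + 57 = 225.
Column 3: 23 + 37 + 49 + 51 + 63 = 223.
Column 4: 31 + 43 + 55 + 67 + 29 = 225.
Column 5: 47 + 59 + 61 + 25 + 35 = 227.

No — column 1 sums to 225 but row 4 sums to 227.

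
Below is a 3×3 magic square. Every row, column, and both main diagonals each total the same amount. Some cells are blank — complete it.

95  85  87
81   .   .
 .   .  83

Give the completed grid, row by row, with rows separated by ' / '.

Row 1 is already complete: 95 + 85 + 87 = 267, so that is the magic constant.
Using column 1: 95 + 81 + ? → (3,1) = 267 − 176 = 91.
The remaining cell in column 3 is (2,3) = 267 − 170 = 97.
Main diagonal: 95 + 83 + ? = 267, so (2,2) = 89.
Row 3: 91 + 83 + ? = 267, so (3,2) = 93.

95 85 87 / 81 89 97 / 91 93 83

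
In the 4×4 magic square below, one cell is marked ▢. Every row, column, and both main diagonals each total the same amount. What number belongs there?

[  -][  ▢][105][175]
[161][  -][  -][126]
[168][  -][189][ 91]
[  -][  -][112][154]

Column 4 is complete and sums to 546; that is the magic constant.
Row 3: 168 + 189 + 91 + ? = 546, so (3,2) = 98.
Column 3 needs 546; the known cells sum to 406, so (2,3) = 140.
Anti-diagonal must total 546; the given cells sum to 413, so (4,1) = 133.
From row 2, 546 − (161 + 140 + 126) gives (2,2) = 119.
The remaining cell in row 4 is (4,2) = 546 − 399 = 147.
Column 1 must total 546; the given cells sum to 462, so (1,1) = 84.
The remaining cell in column 2 is (1,2) = 546 − 364 = 182.

182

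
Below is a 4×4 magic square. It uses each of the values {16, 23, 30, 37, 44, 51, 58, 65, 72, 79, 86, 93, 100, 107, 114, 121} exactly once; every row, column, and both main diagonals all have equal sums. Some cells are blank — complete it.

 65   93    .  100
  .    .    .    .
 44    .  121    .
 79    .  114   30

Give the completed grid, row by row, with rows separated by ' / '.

The 16 entries sum to 1096, so each line sums to 1096/4 = 274.
Row 1: 65 + 93 + 100 + ? = 274, so (1,3) = 16.
Row 4 must total 274; the given cells sum to 223, so (4,2) = 51.
Using column 1: 65 + 44 + 79 + ? → (2,1) = 274 − 188 = 86.
From column 3, 274 − (16 + 121 + 114) gives (2,3) = 23.
From main diagonal, 274 − (65 + 121 + 30) gives (2,2) = 58.
Using anti-diagonal: 100 + 23 + 79 + ? → (3,2) = 274 − 202 = 72.
Row 2: 86 + 58 + 23 + ? = 274, so (2,4) = 107.
From row 3, 274 − (44 + 72 + 121) gives (3,4) = 37.

65 93 16 100 / 86 58 23 107 / 44 72 121 37 / 79 51 114 30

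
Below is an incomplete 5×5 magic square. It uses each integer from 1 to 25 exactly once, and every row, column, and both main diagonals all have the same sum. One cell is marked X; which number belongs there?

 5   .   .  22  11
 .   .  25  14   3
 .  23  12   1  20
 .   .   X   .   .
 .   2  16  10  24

4

The entries are 1 through 25, which sum to 325, so each line sums to 325/5 = 65.
Row 3: 23 + 12 + 1 + 20 + ? = 65, so (3,1) = 9.
Using row 5: 2 + 16 + 10 + 24 + ? → (5,1) = 65 − 52 = 13.
Column 4 must total 65; the given cells sum to 47, so (4,4) = 18.
The remaining cell in column 5 is (4,5) = 65 − 58 = 7.
Using main diagonal: 5 + 12 + 18 + 24 + ? → (2,2) = 65 − 59 = 6.
From anti-diagonal, 65 − (11 + 14 + 12 + 13) gives (4,2) = 15.
Row 2 must total 65; the given cells sum to 48, so (2,1) = 17.
Using column 1: 5 + 17 + 9 + 13 + ? → (4,1) = 65 − 44 = 21.
Using column 2: 6 + 23 + 15 + 2 + ? → (1,2) = 65 − 46 = 19.
Row 1 must total 65; the given cells sum to 57, so (1,3) = 8.
Using row 4: 21 + 15 + 18 + 7 + ? → (4,3) = 65 − 61 = 4.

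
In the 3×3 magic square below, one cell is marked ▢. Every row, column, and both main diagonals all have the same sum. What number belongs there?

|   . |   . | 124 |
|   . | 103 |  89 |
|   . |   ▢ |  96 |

Column 3 is complete and sums to 309; that is the magic constant.
Row 2 must total 309; the given cells sum to 192, so (2,1) = 117.
From main diagonal, 309 − (103 + 96) gives (1,1) = 110.
Anti-diagonal needs 309; the known cells sum to 227, so (3,1) = 82.
Row 1 must total 309; the given cells sum to 234, so (1,2) = 75.
From row 3, 309 − (82 + 96) gives (3,2) = 131.

131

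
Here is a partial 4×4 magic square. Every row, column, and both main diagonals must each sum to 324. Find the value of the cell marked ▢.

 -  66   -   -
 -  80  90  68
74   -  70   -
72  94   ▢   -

76

Using row 2: 80 + 90 + 68 + ? → (2,1) = 324 − 238 = 86.
Column 1 must total 324; the given cells sum to 232, so (1,1) = 92.
Column 2: 66 + 80 + 94 + ? = 324, so (3,2) = 84.
Main diagonal must total 324; the given cells sum to 242, so (4,4) = 82.
From anti-diagonal, 324 − (90 + 84 + 72) gives (1,4) = 78.
Row 1 must total 324; the given cells sum to 236, so (1,3) = 88.
The remaining cell in row 3 is (3,4) = 324 − 228 = 96.
The remaining cell in row 4 is (4,3) = 324 − 248 = 76.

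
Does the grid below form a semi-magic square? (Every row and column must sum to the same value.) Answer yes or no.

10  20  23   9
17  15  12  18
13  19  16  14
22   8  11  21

Row 1: 10 + 20 + 23 + 9 = 62.
Row 2: 17 + 15 + 12 + 18 = 62.
Row 3: 13 + 19 + 16 + 14 = 62.
Row 4: 22 + 8 + 11 + 21 = 62.
Column 1: 10 + 17 + 13 + 22 = 62.
Column 2: 20 + 15 + 19 + 8 = 62.
Column 3: 23 + 12 + 16 + 11 = 62.
Column 4: 9 + 18 + 14 + 21 = 62.
All lines sum to 62.

Yes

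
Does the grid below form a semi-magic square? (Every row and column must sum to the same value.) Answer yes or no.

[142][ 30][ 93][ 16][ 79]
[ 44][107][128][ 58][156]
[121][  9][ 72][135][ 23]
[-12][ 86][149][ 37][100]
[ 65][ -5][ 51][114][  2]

No — row 5 sums to 227 but column 3 sums to 493.

Row 1: 142 + 30 + 93 + 16 + 79 = 360.
Row 2: 44 + 107 + 128 + 58 + 156 = 493.
Row 3: 121 + 9 + 72 + 135 + 23 = 360.
Row 4: -12 + 86 + 149 + 37 + 100 = 360.
Row 5: 65 + (-5) + 51 + 114 + 2 = 227.
Column 1: 142 + 44 + 121 + (-12) + 65 = 360.
Column 2: 30 + 107 + 9 + 86 + (-5) = 227.
Column 3: 93 + 128 + 72 + 149 + 51 = 493.
Column 4: 16 + 58 + 135 + 37 + 114 = 360.
Column 5: 79 + 156 + 23 + 100 + 2 = 360.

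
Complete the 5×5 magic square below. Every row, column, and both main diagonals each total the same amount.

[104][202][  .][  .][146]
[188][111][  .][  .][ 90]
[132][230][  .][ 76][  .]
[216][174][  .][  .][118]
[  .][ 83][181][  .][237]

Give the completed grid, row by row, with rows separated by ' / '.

104 202 125 223 146 / 188 111 244 167 90 / 132 230 153 76 209 / 216 174 97 195 118 / 160 83 181 139 237

Column 2 is already complete: 202 + 111 + 230 + 174 + 83 = 800, so that is the magic constant.
Column 1 must total 800; the given cells sum to 640, so (5,1) = 160.
Column 5: 146 + 90 + 118 + 237 + ? = 800, so (3,5) = 209.
Row 3: 132 + 230 + 76 + 209 + ? = 800, so (3,3) = 153.
The remaining cell in row 5 is (5,4) = 800 − 661 = 139.
The remaining cell in main diagonal is (4,4) = 800 − 605 = 195.
Anti-diagonal: 146 + 153 + 174 + 160 + ? = 800, so (2,4) = 167.
Row 2 must total 800; the given cells sum to 556, so (2,3) = 244.
Row 4 needs 800; the known cells sum to 703, so (4,3) = 97.
Column 3: 244 + 153 + 97 + 181 + ? = 800, so (1,3) = 125.
From column 4, 800 − (167 + 76 + 195 + 139) gives (1,4) = 223.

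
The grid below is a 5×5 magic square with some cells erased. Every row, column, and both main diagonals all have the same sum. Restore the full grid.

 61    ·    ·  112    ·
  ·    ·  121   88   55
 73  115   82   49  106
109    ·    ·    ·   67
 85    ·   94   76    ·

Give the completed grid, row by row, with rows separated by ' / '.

61 103 70 112 79 / 97 64 121 88 55 / 73 115 82 49 106 / 109 91 58 100 67 / 85 52 94 76 118

Row 3 is already complete: 73 + 115 + 82 + 49 + 106 = 425, so that is the magic constant.
From column 1, 425 − (61 + 73 + 109 + 85) gives (2,1) = 97.
Column 4 needs 425; the known cells sum to 325, so (4,4) = 100.
Row 2 needs 425; the known cells sum to 361, so (2,2) = 64.
The remaining cell in main diagonal is (5,5) = 425 − 307 = 118.
From row 5, 425 − (85 + 94 + 76 + 118) gives (5,2) = 52.
Using column 5: 55 + 106 + 67 + 118 + ? → (1,5) = 425 − 346 = 79.
Anti-diagonal must total 425; the given cells sum to 334, so (4,2) = 91.
From row 4, 425 − (109 + 91 + 100 + 67) gives (4,3) = 58.
The remaining cell in column 2 is (1,2) = 425 − 322 = 103.
From column 3, 425 − (121 + 82 + 58 + 94) gives (1,3) = 70.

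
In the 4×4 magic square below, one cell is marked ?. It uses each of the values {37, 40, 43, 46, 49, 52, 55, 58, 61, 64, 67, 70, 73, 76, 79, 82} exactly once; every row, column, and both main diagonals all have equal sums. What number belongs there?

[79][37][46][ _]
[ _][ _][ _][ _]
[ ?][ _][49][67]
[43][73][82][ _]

64

The 16 entries sum to 952, so each line sums to 952/4 = 238.
Row 1 must total 238; the given cells sum to 162, so (1,4) = 76.
From row 4, 238 − (43 + 73 + 82) gives (4,4) = 40.
Column 3: 46 + 49 + 82 + ? = 238, so (2,3) = 61.
From column 4, 238 − (76 + 67 + 40) gives (2,4) = 55.
Main diagonal must total 238; the given cells sum to 168, so (2,2) = 70.
Anti-diagonal needs 238; the known cells sum to 180, so (3,2) = 58.
Row 2 must total 238; the given cells sum to 186, so (2,1) = 52.
Row 3: 58 + 49 + 67 + ? = 238, so (3,1) = 64.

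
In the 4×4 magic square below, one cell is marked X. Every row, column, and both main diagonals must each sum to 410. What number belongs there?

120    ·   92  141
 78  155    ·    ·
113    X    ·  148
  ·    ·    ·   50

Row 1 must total 410; the given cells sum to 353, so (1,2) = 57.
Column 1 must total 410; the given cells sum to 311, so (4,1) = 99.
From column 4, 410 − (141 + 148 + 50) gives (2,4) = 71.
Main diagonal needs 410; the known cells sum to 325, so (3,3) = 85.
Row 2 must total 410; the given cells sum to 304, so (2,3) = 106.
Row 3 must total 410; the given cells sum to 346, so (3,2) = 64.

64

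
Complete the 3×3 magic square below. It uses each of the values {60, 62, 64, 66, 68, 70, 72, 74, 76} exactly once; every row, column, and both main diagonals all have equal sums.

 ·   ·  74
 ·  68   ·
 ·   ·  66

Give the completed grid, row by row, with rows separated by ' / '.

70 60 74 / 72 68 64 / 62 76 66

The 9 entries sum to 612, so each line sums to 612/3 = 204.
The remaining cell in column 3 is (2,3) = 204 − 140 = 64.
The remaining cell in main diagonal is (1,1) = 204 − 134 = 70.
Anti-diagonal: 74 + 68 + ? = 204, so (3,1) = 62.
Row 1 needs 204; the known cells sum to 144, so (1,2) = 60.
From row 2, 204 − (68 + 64) gives (2,1) = 72.
Using row 3: 62 + 66 + ? → (3,2) = 204 − 128 = 76.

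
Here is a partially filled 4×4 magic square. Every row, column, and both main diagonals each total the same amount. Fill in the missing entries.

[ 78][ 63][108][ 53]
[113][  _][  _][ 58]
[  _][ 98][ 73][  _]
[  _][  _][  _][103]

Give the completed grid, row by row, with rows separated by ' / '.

Row 1 is already complete: 78 + 63 + 108 + 53 = 302, so that is the magic constant.
The remaining cell in column 4 is (3,4) = 302 − 214 = 88.
Main diagonal needs 302; the known cells sum to 254, so (2,2) = 48.
Using row 2: 113 + 48 + 58 + ? → (2,3) = 302 − 219 = 83.
Row 3: 98 + 73 + 88 + ? = 302, so (3,1) = 43.
Column 1: 78 + 113 + 43 + ? = 302, so (4,1) = 68.
Column 2: 63 + 48 + 98 + ? = 302, so (4,2) = 93.
Column 3 must total 302; the given cells sum to 264, so (4,3) = 38.

78 63 108 53 / 113 48 83 58 / 43 98 73 88 / 68 93 38 103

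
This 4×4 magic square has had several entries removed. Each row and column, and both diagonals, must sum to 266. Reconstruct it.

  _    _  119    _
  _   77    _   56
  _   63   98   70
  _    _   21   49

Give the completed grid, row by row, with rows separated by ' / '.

42 14 119 91 / 105 77 28 56 / 35 63 98 70 / 84 112 21 49

Using row 3: 63 + 98 + 70 + ? → (3,1) = 266 − 231 = 35.
Column 3 needs 266; the known cells sum to 238, so (2,3) = 28.
From column 4, 266 − (56 + 70 + 49) gives (1,4) = 91.
From main diagonal, 266 − (77 + 98 + 49) gives (1,1) = 42.
Using anti-diagonal: 91 + 28 + 63 + ? → (4,1) = 266 − 182 = 84.
Row 1 must total 266; the given cells sum to 252, so (1,2) = 14.
The remaining cell in row 2 is (2,1) = 266 − 161 = 105.
Row 4 needs 266; the known cells sum to 154, so (4,2) = 112.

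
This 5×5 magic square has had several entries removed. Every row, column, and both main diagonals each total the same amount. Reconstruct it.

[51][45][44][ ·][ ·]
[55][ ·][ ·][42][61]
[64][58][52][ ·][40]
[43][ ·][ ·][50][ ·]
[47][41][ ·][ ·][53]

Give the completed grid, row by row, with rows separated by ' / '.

51 45 44 63 57 / 55 54 48 42 61 / 64 58 52 46 40 / 43 62 56 50 49 / 47 41 60 59 53

Column 1 is already complete: 51 + 55 + 64 + 43 + 47 = 260, so that is the magic constant.
The remaining cell in row 3 is (3,4) = 260 − 214 = 46.
The remaining cell in main diagonal is (2,2) = 260 − 206 = 54.
From row 2, 260 − (55 + 54 + 42 + 61) gives (2,3) = 48.
Column 2: 45 + 54 + 58 + 41 + ? = 260, so (4,2) = 62.
Anti-diagonal needs 260; the known cells sum to 203, so (1,5) = 57.
The remaining cell in row 1 is (1,4) = 260 − 197 = 63.
Using column 4: 63 + 42 + 46 + 50 + ? → (5,4) = 260 − 201 = 59.
Column 5 needs 260; the known cells sum to 211, so (4,5) = 49.
Using row 4: 43 + 62 + 50 + 49 + ? → (4,3) = 260 − 204 = 56.
Using row 5: 47 + 41 + 59 + 53 + ? → (5,3) = 260 − 200 = 60.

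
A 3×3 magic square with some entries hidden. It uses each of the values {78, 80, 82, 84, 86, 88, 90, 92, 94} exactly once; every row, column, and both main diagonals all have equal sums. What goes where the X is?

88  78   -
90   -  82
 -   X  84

The 9 entries sum to 774, so each line sums to 774/3 = 258.
Using row 1: 88 + 78 + ? → (1,3) = 258 − 166 = 92.
Row 2 needs 258; the known cells sum to 172, so (2,2) = 86.
Column 1 must total 258; the given cells sum to 178, so (3,1) = 80.
Column 2: 78 + 86 + ? = 258, so (3,2) = 94.

94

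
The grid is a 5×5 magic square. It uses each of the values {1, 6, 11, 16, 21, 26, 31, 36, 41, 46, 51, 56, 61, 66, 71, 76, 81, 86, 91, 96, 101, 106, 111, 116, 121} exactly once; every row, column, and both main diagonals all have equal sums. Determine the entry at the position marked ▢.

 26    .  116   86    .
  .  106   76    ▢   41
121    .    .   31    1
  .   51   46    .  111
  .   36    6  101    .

The 25 entries sum to 1525, so each line sums to 1525/5 = 305.
Column 3 must total 305; the given cells sum to 244, so (3,3) = 61.
The remaining cell in row 3 is (3,2) = 305 − 214 = 91.
Column 2 must total 305; the given cells sum to 284, so (1,2) = 21.
Row 1 needs 305; the known cells sum to 249, so (1,5) = 56.
Using column 5: 56 + 41 + 1 + 111 + ? → (5,5) = 305 − 209 = 96.
Main diagonal must total 305; the given cells sum to 289, so (4,4) = 16.
The remaining cell in row 4 is (4,1) = 305 − 224 = 81.
Row 5 must total 305; the given cells sum to 239, so (5,1) = 66.
Column 1 must total 305; the given cells sum to 294, so (2,1) = 11.
Using column 4: 86 + 31 + 16 + 101 + ? → (2,4) = 305 − 234 = 71.

71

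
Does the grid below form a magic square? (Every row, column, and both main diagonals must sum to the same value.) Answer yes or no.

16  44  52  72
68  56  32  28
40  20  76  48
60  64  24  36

Row 1: 16 + 44 + 52 + 72 = 184.
Row 2: 68 + 56 + 32 + 28 = 184.
Row 3: 40 + 20 + 76 + 48 = 184.
Row 4: 60 + 64 + 24 + 36 = 184.
Column 1: 16 + 68 + 40 + 60 = 184.
Column 2: 44 + 56 + 20 + 64 = 184.
Column 3: 52 + 32 + 76 + 24 = 184.
Column 4: 72 + 28 + 48 + 36 = 184.
Main diagonal: 16 + 56 + 76 + 36 = 184.
Anti-diagonal: 72 + 32 + 20 + 60 = 184.
All lines sum to 184.

Yes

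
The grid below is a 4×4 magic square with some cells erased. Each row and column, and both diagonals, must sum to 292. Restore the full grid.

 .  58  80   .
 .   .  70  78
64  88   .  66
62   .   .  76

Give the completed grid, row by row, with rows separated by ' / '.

Row 3 must total 292; the given cells sum to 218, so (3,3) = 74.
The remaining cell in column 3 is (4,3) = 292 − 224 = 68.
Column 4: 78 + 66 + 76 + ? = 292, so (1,4) = 72.
Using row 1: 58 + 80 + 72 + ? → (1,1) = 292 − 210 = 82.
From row 4, 292 − (62 + 68 + 76) gives (4,2) = 86.
Column 1 must total 292; the given cells sum to 208, so (2,1) = 84.
Column 2 needs 292; the known cells sum to 232, so (2,2) = 60.

82 58 80 72 / 84 60 70 78 / 64 88 74 66 / 62 86 68 76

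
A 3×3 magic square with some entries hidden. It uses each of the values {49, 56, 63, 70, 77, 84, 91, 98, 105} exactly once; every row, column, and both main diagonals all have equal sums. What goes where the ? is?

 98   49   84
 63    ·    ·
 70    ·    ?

The 9 entries sum to 693, so each line sums to 693/3 = 231.
Anti-diagonal needs 231; the known cells sum to 154, so (2,2) = 77.
From row 2, 231 − (63 + 77) gives (2,3) = 91.
Column 2: 49 + 77 + ? = 231, so (3,2) = 105.
Column 3 needs 231; the known cells sum to 175, so (3,3) = 56.

56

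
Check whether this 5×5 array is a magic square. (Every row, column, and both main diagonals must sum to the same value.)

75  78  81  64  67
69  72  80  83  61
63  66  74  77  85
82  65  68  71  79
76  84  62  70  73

Row 1: 75 + 78 + 81 + 64 + 67 = 365.
Row 2: 69 + 72 + 80 + 83 + 61 = 365.
Row 3: 63 + 66 + 74 + 77 + 85 = 365.
Row 4: 82 + 65 + 68 + 71 + 79 = 365.
Row 5: 76 + 84 + 62 + 70 + 73 = 365.
Column 1: 75 + 69 + 63 + 82 + 76 = 365.
Column 2: 78 + 72 + 66 + 65 + 84 = 365.
Column 3: 81 + 80 + 74 + 68 + 62 = 365.
Column 4: 64 + 83 + 77 + 71 + 70 = 365.
Column 5: 67 + 61 + 85 + 79 + 73 = 365.
Main diagonal: 75 + 72 + 74 + 71 + 73 = 365.
Anti-diagonal: 67 + 83 + 74 + 65 + 76 = 365.
All lines sum to 365.

Yes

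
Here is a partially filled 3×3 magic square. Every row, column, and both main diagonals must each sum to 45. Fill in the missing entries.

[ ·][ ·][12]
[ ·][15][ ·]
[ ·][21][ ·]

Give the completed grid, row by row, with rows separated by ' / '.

Using column 2: 15 + 21 + ? → (1,2) = 45 − 36 = 9.
Anti-diagonal needs 45; the known cells sum to 27, so (3,1) = 18.
Using row 1: 9 + 12 + ? → (1,1) = 45 − 21 = 24.
Row 3: 18 + 21 + ? = 45, so (3,3) = 6.
Column 1 needs 45; the known cells sum to 42, so (2,1) = 3.
Column 3 must total 45; the given cells sum to 18, so (2,3) = 27.

24 9 12 / 3 15 27 / 18 21 6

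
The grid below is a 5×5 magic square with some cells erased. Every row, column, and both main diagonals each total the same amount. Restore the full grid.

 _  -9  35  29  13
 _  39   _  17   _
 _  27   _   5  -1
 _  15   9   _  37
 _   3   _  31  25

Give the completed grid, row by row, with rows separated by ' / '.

Column 2 is already complete: -9 + 39 + 27 + 15 + 3 = 75, so that is the magic constant.
Row 1 must total 75; the given cells sum to 68, so (1,1) = 7.
Using column 4: 29 + 17 + 5 + 31 + ? → (4,4) = 75 − 82 = -7.
Using column 5: 13 + (-1) + 37 + 25 + ? → (2,5) = 75 − 74 = 1.
The remaining cell in main diagonal is (3,3) = 75 − 64 = 11.
Anti-diagonal: 13 + 17 + 11 + 15 + ? = 75, so (5,1) = 19.
Row 3 must total 75; the given cells sum to 42, so (3,1) = 33.
Row 4 must total 75; the given cells sum to 54, so (4,1) = 21.
From row 5, 75 − (19 + 3 + 31 + 25) gives (5,3) = -3.
Using column 1: 7 + 33 + 21 + 19 + ? → (2,1) = 75 − 80 = -5.
From column 3, 75 − (35 + 11 + 9 + (-3)) gives (2,3) = 23.

7 -9 35 29 13 / -5 39 23 17 1 / 33 27 11 5 -1 / 21 15 9 -7 37 / 19 3 -3 31 25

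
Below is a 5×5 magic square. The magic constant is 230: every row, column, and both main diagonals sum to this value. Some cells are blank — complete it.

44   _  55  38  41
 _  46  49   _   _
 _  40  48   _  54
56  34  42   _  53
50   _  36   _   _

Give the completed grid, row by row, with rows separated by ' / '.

44 52 55 38 41 / 43 46 49 57 35 / 37 40 48 51 54 / 56 34 42 45 53 / 50 58 36 39 47

The remaining cell in row 1 is (1,2) = 230 − 178 = 52.
Row 4 needs 230; the known cells sum to 185, so (4,4) = 45.
Column 2 must total 230; the given cells sum to 172, so (5,2) = 58.
Main diagonal: 44 + 46 + 48 + 45 + ? = 230, so (5,5) = 47.
Anti-diagonal needs 230; the known cells sum to 173, so (2,4) = 57.
Row 5 needs 230; the known cells sum to 191, so (5,4) = 39.
Column 4: 38 + 57 + 45 + 39 + ? = 230, so (3,4) = 51.
Column 5 needs 230; the known cells sum to 195, so (2,5) = 35.
Row 2 must total 230; the given cells sum to 187, so (2,1) = 43.
Row 3: 40 + 48 + 51 + 54 + ? = 230, so (3,1) = 37.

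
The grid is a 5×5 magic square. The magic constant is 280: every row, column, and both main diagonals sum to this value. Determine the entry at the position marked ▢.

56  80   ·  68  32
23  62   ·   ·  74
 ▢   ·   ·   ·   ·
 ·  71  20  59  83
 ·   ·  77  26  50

65

Row 1: 56 + 80 + 68 + 32 + ? = 280, so (1,3) = 44.
From row 4, 280 − (71 + 20 + 59 + 83) gives (4,1) = 47.
Column 5 needs 280; the known cells sum to 239, so (3,5) = 41.
Using main diagonal: 56 + 62 + 59 + 50 + ? → (3,3) = 280 − 227 = 53.
Column 3: 44 + 53 + 20 + 77 + ? = 280, so (2,3) = 86.
The remaining cell in row 2 is (2,4) = 280 − 245 = 35.
Column 4 needs 280; the known cells sum to 188, so (3,4) = 92.
Anti-diagonal must total 280; the given cells sum to 191, so (5,1) = 89.
Row 5: 89 + 77 + 26 + 50 + ? = 280, so (5,2) = 38.
Using column 1: 56 + 23 + 47 + 89 + ? → (3,1) = 280 − 215 = 65.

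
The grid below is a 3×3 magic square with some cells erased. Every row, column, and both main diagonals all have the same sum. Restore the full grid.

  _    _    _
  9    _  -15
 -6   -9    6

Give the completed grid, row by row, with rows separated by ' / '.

Row 3 is already complete: -6 + -9 + 6 = -9, so that is the magic constant.
Row 2: 9 + (-15) + ? = -9, so (2,2) = -3.
Column 1: 9 + (-6) + ? = -9, so (1,1) = -12.
Column 2: -3 + (-9) + ? = -9, so (1,2) = 3.
Column 3: -15 + 6 + ? = -9, so (1,3) = 0.

-12 3 0 / 9 -3 -15 / -6 -9 6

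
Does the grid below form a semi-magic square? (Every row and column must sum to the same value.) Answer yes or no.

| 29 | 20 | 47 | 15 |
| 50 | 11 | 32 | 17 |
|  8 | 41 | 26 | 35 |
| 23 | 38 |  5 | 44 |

No — column 2 sums to 110 but row 1 sums to 111.

Row 1: 29 + 20 + 47 + 15 = 111.
Row 2: 50 + 11 + 32 + 17 = 110.
Row 3: 8 + 41 + 26 + 35 = 110.
Row 4: 23 + 38 + 5 + 44 = 110.
Column 1: 29 + 50 + 8 + 23 = 110.
Column 2: 20 + 11 + 41 + 38 = 110.
Column 3: 47 + 32 + 26 + 5 = 110.
Column 4: 15 + 17 + 35 + 44 = 111.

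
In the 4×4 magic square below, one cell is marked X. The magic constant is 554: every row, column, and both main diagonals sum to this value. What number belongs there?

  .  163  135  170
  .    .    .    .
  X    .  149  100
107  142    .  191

184

Row 1 must total 554; the given cells sum to 468, so (1,1) = 86.
The remaining cell in row 4 is (4,3) = 554 − 440 = 114.
Column 3: 135 + 149 + 114 + ? = 554, so (2,3) = 156.
Using column 4: 170 + 100 + 191 + ? → (2,4) = 554 − 461 = 93.
The remaining cell in main diagonal is (2,2) = 554 − 426 = 128.
Anti-diagonal needs 554; the known cells sum to 433, so (3,2) = 121.
The remaining cell in row 2 is (2,1) = 554 − 377 = 177.
Row 3 must total 554; the given cells sum to 370, so (3,1) = 184.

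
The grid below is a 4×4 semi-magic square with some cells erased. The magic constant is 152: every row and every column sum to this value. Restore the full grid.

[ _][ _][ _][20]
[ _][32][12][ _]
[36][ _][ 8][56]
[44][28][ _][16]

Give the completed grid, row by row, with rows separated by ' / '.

Row 3: 36 + 8 + 56 + ? = 152, so (3,2) = 52.
Row 4: 44 + 28 + 16 + ? = 152, so (4,3) = 64.
Column 2 must total 152; the given cells sum to 112, so (1,2) = 40.
The remaining cell in column 3 is (1,3) = 152 − 84 = 68.
From column 4, 152 − (20 + 56 + 16) gives (2,4) = 60.
The remaining cell in row 1 is (1,1) = 152 − 128 = 24.
From row 2, 152 − (32 + 12 + 60) gives (2,1) = 48.

24 40 68 20 / 48 32 12 60 / 36 52 8 56 / 44 28 64 16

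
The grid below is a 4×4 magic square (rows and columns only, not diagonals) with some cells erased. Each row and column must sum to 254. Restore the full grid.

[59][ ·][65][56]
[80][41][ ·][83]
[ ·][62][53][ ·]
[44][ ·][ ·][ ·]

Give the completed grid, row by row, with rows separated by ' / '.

Using row 1: 59 + 65 + 56 + ? → (1,2) = 254 − 180 = 74.
Using row 2: 80 + 41 + 83 + ? → (2,3) = 254 − 204 = 50.
Using column 1: 59 + 80 + 44 + ? → (3,1) = 254 − 183 = 71.
Column 2 needs 254; the known cells sum to 177, so (4,2) = 77.
Column 3 needs 254; the known cells sum to 168, so (4,3) = 86.
Row 3: 71 + 62 + 53 + ? = 254, so (3,4) = 68.
Row 4 needs 254; the known cells sum to 207, so (4,4) = 47.

59 74 65 56 / 80 41 50 83 / 71 62 53 68 / 44 77 86 47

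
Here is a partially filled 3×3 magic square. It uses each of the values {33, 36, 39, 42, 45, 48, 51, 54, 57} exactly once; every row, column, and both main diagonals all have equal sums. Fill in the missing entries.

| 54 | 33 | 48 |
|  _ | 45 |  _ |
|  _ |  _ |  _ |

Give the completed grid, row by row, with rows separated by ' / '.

54 33 48 / 39 45 51 / 42 57 36

The 9 entries sum to 405, so each line sums to 405/3 = 135.
Using column 2: 33 + 45 + ? → (3,2) = 135 − 78 = 57.
Main diagonal needs 135; the known cells sum to 99, so (3,3) = 36.
From anti-diagonal, 135 − (48 + 45) gives (3,1) = 42.
Column 1 must total 135; the given cells sum to 96, so (2,1) = 39.
Column 3 needs 135; the known cells sum to 84, so (2,3) = 51.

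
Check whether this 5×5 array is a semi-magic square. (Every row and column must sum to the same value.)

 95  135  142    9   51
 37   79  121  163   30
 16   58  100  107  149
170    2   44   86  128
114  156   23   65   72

No — row 1 sums to 432 but row 2 sums to 430.

Row 1: 95 + 135 + 142 + 9 + 51 = 432.
Row 2: 37 + 79 + 121 + 163 + 30 = 430.
Row 3: 16 + 58 + 100 + 107 + 149 = 430.
Row 4: 170 + 2 + 44 + 86 + 128 = 430.
Row 5: 114 + 156 + 23 + 65 + 72 = 430.
Column 1: 95 + 37 + 16 + 170 + 114 = 432.
Column 2: 135 + 79 + 58 + 2 + 156 = 430.
Column 3: 142 + 121 + 100 + 44 + 23 = 430.
Column 4: 9 + 163 + 107 + 86 + 65 = 430.
Column 5: 51 + 30 + 149 + 128 + 72 = 430.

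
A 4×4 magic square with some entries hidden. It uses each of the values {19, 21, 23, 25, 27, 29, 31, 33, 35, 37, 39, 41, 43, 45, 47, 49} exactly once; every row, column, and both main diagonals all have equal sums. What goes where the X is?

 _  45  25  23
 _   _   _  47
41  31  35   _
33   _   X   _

The 16 entries sum to 544, so each line sums to 544/4 = 136.
Row 1: 45 + 25 + 23 + ? = 136, so (1,1) = 43.
Using row 3: 41 + 31 + 35 + ? → (3,4) = 136 − 107 = 29.
Column 1 must total 136; the given cells sum to 117, so (2,1) = 19.
The remaining cell in column 4 is (4,4) = 136 − 99 = 37.
From main diagonal, 136 − (43 + 35 + 37) gives (2,2) = 21.
Anti-diagonal: 23 + 31 + 33 + ? = 136, so (2,3) = 49.
Column 2 must total 136; the given cells sum to 97, so (4,2) = 39.
Using column 3: 25 + 49 + 35 + ? → (4,3) = 136 − 109 = 27.

27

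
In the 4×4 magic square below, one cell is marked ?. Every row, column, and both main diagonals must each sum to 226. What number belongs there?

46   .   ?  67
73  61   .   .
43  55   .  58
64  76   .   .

79

The remaining cell in row 3 is (3,3) = 226 − 156 = 70.
From column 2, 226 − (61 + 55 + 76) gives (1,2) = 34.
From main diagonal, 226 − (46 + 61 + 70) gives (4,4) = 49.
The remaining cell in anti-diagonal is (2,3) = 226 − 186 = 40.
The remaining cell in row 1 is (1,3) = 226 − 147 = 79.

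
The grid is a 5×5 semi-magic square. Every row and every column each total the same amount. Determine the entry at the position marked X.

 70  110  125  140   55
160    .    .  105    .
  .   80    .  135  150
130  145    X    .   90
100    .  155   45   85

Row 1 is complete and sums to 500; that is the magic constant.
Row 5 must total 500; the given cells sum to 385, so (5,2) = 115.
From column 1, 500 − (70 + 160 + 130 + 100) gives (3,1) = 40.
Column 2 must total 500; the given cells sum to 450, so (2,2) = 50.
Column 4 needs 500; the known cells sum to 425, so (4,4) = 75.
From column 5, 500 − (55 + 150 + 90 + 85) gives (2,5) = 120.
Row 2 must total 500; the given cells sum to 435, so (2,3) = 65.
Using row 3: 40 + 80 + 135 + 150 + ? → (3,3) = 500 − 405 = 95.
Row 4 must total 500; the given cells sum to 440, so (4,3) = 60.

60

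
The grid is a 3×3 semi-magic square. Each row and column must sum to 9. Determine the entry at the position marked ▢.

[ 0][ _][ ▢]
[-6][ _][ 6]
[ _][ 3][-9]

12

Row 2 needs 9; the known cells sum to 0, so (2,2) = 9.
The remaining cell in row 3 is (3,1) = 9 − (-6) = 15.
Using column 2: 9 + 3 + ? → (1,2) = 9 − 12 = -3.
Column 3: 6 + (-9) + ? = 9, so (1,3) = 12.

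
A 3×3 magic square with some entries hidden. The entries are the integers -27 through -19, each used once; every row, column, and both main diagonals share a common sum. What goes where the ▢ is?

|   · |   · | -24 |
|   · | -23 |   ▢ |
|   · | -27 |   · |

The entries are -27 through -19, which sum to -207, so each line sums to -207/3 = -69.
From column 2, -69 − (-23 + (-27)) gives (1,2) = -19.
The remaining cell in anti-diagonal is (3,1) = -69 − (-47) = -22.
Row 1: -19 + (-24) + ? = -69, so (1,1) = -26.
From row 3, -69 − (-22 + (-27)) gives (3,3) = -20.
Column 1: -26 + (-22) + ? = -69, so (2,1) = -21.
Column 3 needs -69; the known cells sum to -44, so (2,3) = -25.

-25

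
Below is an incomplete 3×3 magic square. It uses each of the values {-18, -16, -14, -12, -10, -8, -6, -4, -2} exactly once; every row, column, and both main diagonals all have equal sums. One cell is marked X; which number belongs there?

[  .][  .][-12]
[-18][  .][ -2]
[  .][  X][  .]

-6

The 9 entries sum to -90, so each line sums to -90/3 = -30.
Using row 2: -18 + (-2) + ? → (2,2) = -30 − (-20) = -10.
Column 3: -12 + (-2) + ? = -30, so (3,3) = -16.
Main diagonal: -10 + (-16) + ? = -30, so (1,1) = -4.
Using anti-diagonal: -12 + (-10) + ? → (3,1) = -30 − (-22) = -8.
Row 1 needs -30; the known cells sum to -16, so (1,2) = -14.
The remaining cell in row 3 is (3,2) = -30 − (-24) = -6.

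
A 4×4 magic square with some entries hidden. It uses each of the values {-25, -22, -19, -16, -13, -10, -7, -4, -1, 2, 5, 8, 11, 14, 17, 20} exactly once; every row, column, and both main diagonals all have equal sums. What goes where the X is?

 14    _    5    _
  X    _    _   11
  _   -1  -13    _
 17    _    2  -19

-25

The 16 entries sum to -40, so each line sums to -40/4 = -10.
Row 4: 17 + 2 + (-19) + ? = -10, so (4,2) = -10.
Column 3 must total -10; the given cells sum to -6, so (2,3) = -4.
Main diagonal must total -10; the given cells sum to -18, so (2,2) = 8.
Anti-diagonal must total -10; the given cells sum to 12, so (1,4) = -22.
Row 1 must total -10; the given cells sum to -3, so (1,2) = -7.
Row 2 must total -10; the given cells sum to 15, so (2,1) = -25.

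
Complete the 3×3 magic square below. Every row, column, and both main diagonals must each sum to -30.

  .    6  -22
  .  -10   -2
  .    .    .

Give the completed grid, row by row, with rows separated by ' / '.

-14 6 -22 / -18 -10 -2 / 2 -26 -6

Row 1 needs -30; the known cells sum to -16, so (1,1) = -14.
Row 2 needs -30; the known cells sum to -12, so (2,1) = -18.
Column 1: -14 + (-18) + ? = -30, so (3,1) = 2.
Column 2: 6 + (-10) + ? = -30, so (3,2) = -26.
The remaining cell in column 3 is (3,3) = -30 − (-24) = -6.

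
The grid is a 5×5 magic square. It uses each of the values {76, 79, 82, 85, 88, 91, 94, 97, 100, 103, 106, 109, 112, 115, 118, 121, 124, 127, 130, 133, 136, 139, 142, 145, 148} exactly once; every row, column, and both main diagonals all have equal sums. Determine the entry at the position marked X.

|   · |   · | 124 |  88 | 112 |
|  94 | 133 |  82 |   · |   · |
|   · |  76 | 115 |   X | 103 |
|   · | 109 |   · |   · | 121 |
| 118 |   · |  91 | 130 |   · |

The 25 entries sum to 2800, so each line sums to 2800/5 = 560.
Column 3 must total 560; the given cells sum to 412, so (4,3) = 148.
Using anti-diagonal: 112 + 115 + 109 + 118 + ? → (2,4) = 560 − 454 = 106.
The remaining cell in row 2 is (2,5) = 560 − 415 = 145.
Column 5 must total 560; the given cells sum to 481, so (5,5) = 79.
Using row 5: 118 + 91 + 130 + 79 + ? → (5,2) = 560 − 418 = 142.
The remaining cell in column 2 is (1,2) = 560 − 460 = 100.
Row 1: 100 + 124 + 88 + 112 + ? = 560, so (1,1) = 136.
The remaining cell in main diagonal is (4,4) = 560 − 463 = 97.
The remaining cell in row 4 is (4,1) = 560 − 475 = 85.
Using column 1: 136 + 94 + 85 + 118 + ? → (3,1) = 560 − 433 = 127.
Column 4 needs 560; the known cells sum to 421, so (3,4) = 139.

139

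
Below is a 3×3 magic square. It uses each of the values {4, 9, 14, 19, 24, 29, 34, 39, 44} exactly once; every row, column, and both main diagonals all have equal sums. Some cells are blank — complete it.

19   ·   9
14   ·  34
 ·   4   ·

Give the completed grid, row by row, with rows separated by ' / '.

The 9 entries sum to 216, so each line sums to 216/3 = 72.
Row 1 must total 72; the given cells sum to 28, so (1,2) = 44.
Row 2: 14 + 34 + ? = 72, so (2,2) = 24.
Column 1 needs 72; the known cells sum to 33, so (3,1) = 39.
The remaining cell in column 3 is (3,3) = 72 − 43 = 29.

19 44 9 / 14 24 34 / 39 4 29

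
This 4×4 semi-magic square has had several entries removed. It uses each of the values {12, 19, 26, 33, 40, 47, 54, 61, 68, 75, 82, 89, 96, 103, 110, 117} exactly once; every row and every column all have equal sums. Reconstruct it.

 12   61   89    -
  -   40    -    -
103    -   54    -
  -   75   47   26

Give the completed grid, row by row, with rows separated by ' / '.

The 16 entries sum to 1032, so each line sums to 1032/4 = 258.
The remaining cell in row 1 is (1,4) = 258 − 162 = 96.
From row 4, 258 − (75 + 47 + 26) gives (4,1) = 110.
From column 1, 258 − (12 + 103 + 110) gives (2,1) = 33.
Column 2: 61 + 40 + 75 + ? = 258, so (3,2) = 82.
Column 3 needs 258; the known cells sum to 190, so (2,3) = 68.
Row 2 must total 258; the given cells sum to 141, so (2,4) = 117.
Using row 3: 103 + 82 + 54 + ? → (3,4) = 258 − 239 = 19.

12 61 89 96 / 33 40 68 117 / 103 82 54 19 / 110 75 47 26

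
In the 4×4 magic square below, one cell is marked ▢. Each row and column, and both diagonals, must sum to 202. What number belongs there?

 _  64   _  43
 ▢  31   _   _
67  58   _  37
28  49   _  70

Row 3 must total 202; the given cells sum to 162, so (3,3) = 40.
Using row 4: 28 + 49 + 70 + ? → (4,3) = 202 − 147 = 55.
Using column 4: 43 + 37 + 70 + ? → (2,4) = 202 − 150 = 52.
From main diagonal, 202 − (31 + 40 + 70) gives (1,1) = 61.
Anti-diagonal needs 202; the known cells sum to 129, so (2,3) = 73.
Row 1: 61 + 64 + 43 + ? = 202, so (1,3) = 34.
Using row 2: 31 + 73 + 52 + ? → (2,1) = 202 − 156 = 46.

46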